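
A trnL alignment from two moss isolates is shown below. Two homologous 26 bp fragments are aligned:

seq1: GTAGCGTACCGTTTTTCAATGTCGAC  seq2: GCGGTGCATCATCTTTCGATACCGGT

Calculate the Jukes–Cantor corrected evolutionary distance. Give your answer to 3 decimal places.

The sequences differ at 12 of 26 sites, so p = 12/26 ≈ 0.461538.
d = −(3/4) ln(1 − 4p/3) = −0.75 ln(1 − 0.615384) = −0.75 ln(0.384616)
  = −0.75 × (-0.955510) = 0.716633 substitutions/site.

0.717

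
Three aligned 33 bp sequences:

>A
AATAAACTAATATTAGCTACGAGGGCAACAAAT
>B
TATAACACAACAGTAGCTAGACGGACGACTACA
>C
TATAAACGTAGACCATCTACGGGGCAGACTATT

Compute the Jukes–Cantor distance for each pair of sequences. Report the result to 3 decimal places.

A–B: 14/33 sites differ → p ≈ 0.424242, d = −0.75 ln(1 − 0.565656) = 0.625439 ≈ 0.625.
A–C: 13/33 sites differ → p ≈ 0.393939, d = −0.75 ln(1 − 0.525252) = 0.558728 ≈ 0.559.
B–C: 15/33 sites differ → p ≈ 0.454545, d = −0.75 ln(1 − 0.60606) = 0.698667 ≈ 0.699.

d(A,B) = 0.625, d(A,C) = 0.559, d(B,C) = 0.699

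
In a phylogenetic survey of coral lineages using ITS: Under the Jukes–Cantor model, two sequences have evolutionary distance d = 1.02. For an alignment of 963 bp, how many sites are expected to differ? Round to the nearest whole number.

Invert JC69: p = (3/4)(1 − e^(−4d/3)) = 0.75 × (1 − e^(-1.36)) = 0.75 × (1 − 0.256661) = 0.557504.
Expected differing sites = pL ≈ 0.557504 × 963 = 536.876352 ≈ 537.

537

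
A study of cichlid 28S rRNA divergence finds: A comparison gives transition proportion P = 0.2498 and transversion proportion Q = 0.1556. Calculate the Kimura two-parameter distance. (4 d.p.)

0.6256

Under the Kimura two-parameter model, d = −½ ln(1 − 2P − Q) − ¼ ln(1 − 2Q).
1 − 2P − Q = 0.3448, giving −½ ln(0.3448) = 0.532395.
1 − 2Q = 0.6888, giving −¼ ln(0.6888) = 0.093201.
d = 0.532395 + 0.093201 = 0.625596.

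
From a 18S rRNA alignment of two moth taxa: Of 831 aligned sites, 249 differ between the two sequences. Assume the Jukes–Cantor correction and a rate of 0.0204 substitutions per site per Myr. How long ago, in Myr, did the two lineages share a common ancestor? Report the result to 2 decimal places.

p = 249/831 ≈ 0.299639.
d = −(3/4) ln(1 − 4p/3) = −0.75 ln(1 − 0.399519) = −0.75 ln(0.600481)
  = −0.75 × (-0.510024) = 0.382518 substitutions/site.
Under a molecular clock d = 2μt, so t = d/(2μ) = 0.382518 / (2 × 0.0204) = 9.38 Myr.

9.38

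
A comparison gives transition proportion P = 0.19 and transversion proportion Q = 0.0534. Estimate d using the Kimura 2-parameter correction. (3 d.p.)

0.312

Under the Kimura two-parameter model, d = −½ ln(1 − 2P − Q) − ¼ ln(1 − 2Q).
1 − 2P − Q = 0.5666, giving −½ ln(0.5666) = 0.284051.
1 − 2Q = 0.8932, giving −¼ ln(0.8932) = 0.028236.
d = 0.284051 + 0.028236 = 0.312287.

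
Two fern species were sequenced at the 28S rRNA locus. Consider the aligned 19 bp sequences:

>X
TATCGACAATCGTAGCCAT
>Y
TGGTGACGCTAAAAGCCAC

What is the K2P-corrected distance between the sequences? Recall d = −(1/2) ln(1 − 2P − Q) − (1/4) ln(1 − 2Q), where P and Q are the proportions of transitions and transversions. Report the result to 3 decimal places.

0.804

Of 19 sites, 5 differences are transitions and 4 are transversions, so P = 5/19 ≈ 0.263158 and Q = 4/19 ≈ 0.210526.
Under the Kimura two-parameter model, d = −½ ln(1 − 2P − Q) − ¼ ln(1 − 2Q).
1 − 2P − Q = 0.263158, giving −½ ln(0.263158) = 0.667500.
1 − 2Q = 0.578948, giving −¼ ln(0.578948) = 0.136636.
d = 0.667500 + 0.136636 = 0.804136.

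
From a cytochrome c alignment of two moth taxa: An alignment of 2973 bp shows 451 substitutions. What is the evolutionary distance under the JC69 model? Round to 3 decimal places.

p = 451/2973 ≈ 0.151699.
d = −(3/4) ln(1 − 4p/3) = −0.75 ln(1 − 0.202265) = −0.75 ln(0.797735)
  = −0.75 × (-0.225979) = 0.169484 substitutions/site.

0.169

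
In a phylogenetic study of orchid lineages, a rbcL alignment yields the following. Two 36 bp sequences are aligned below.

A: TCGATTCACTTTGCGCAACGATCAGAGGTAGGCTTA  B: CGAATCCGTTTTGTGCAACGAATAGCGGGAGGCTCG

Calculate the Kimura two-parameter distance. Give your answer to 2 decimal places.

Of 36 sites, 9 differences are transitions and 4 are transversions, so P = 9/36 = 0.25 and Q = 4/36 ≈ 0.111111.
Under the Kimura two-parameter model, d = −½ ln(1 − 2P − Q) − ¼ ln(1 − 2Q).
1 − 2P − Q = 0.388889, giving −½ ln(0.388889) = 0.472231.
1 − 2Q = 0.777778, giving −¼ ln(0.777778) = 0.062829.
d = 0.472231 + 0.062829 = 0.535060.

0.54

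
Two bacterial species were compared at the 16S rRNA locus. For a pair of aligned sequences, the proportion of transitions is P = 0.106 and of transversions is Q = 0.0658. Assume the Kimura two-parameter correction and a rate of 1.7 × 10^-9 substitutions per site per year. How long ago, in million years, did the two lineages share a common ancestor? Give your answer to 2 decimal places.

58.24

Under the Kimura two-parameter model, d = −½ ln(1 − 2P − Q) − ¼ ln(1 − 2Q).
1 − 2P − Q = 0.7222, giving −½ ln(0.7222) = 0.162727.
1 − 2Q = 0.8684, giving −¼ ln(0.8684) = 0.035276.
d = 0.162727 + 0.035276 = 0.198003.
Under a molecular clock d = 2μt, so t = d/(2μ) = 0.198003 / (2 × 1.7 × 10^-9) = 58.24 million years.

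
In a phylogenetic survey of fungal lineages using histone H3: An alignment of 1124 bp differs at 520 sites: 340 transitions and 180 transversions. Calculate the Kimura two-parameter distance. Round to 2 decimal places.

P = 340/1124 ≈ 0.302491 and Q = 180/1124 ≈ 0.160142.
Under the Kimura two-parameter model, d = −½ ln(1 − 2P − Q) − ¼ ln(1 − 2Q).
1 − 2P − Q = 0.234876, giving −½ ln(0.234876) = 0.724349.
1 − 2Q = 0.679716, giving −¼ ln(0.679716) = 0.096520.
d = 0.724349 + 0.096520 = 0.820869.

0.82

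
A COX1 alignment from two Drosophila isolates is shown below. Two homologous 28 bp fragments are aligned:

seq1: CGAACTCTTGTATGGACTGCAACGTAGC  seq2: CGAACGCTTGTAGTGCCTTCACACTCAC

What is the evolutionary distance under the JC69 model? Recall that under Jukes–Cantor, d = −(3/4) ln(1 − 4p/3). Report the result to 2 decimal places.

The sequences differ at 10 of 28 sites (6, 13, 14, 16, 19, 22, 23, 24, 26, 27), so p = 10/28 ≈ 0.357143.
d = −(3/4) ln(1 − 4p/3) = −0.75 ln(1 − 0.476191) = −0.75 ln(0.523809)
  = −0.75 × (-0.646628) = 0.484971 substitutions/site.

0.48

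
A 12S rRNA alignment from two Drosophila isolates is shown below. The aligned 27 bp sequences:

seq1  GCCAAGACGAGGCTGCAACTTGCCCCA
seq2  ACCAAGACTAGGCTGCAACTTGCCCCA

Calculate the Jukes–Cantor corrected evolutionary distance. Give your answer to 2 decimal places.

0.08

The sequences differ at 2 of 27 sites (1, 9), so p = 2/27 ≈ 0.074074.
d = −(3/4) ln(1 − 4p/3) = −0.75 ln(1 − 0.098765) = −0.75 ln(0.901235)
  = −0.75 × (-0.103989) = 0.077992 substitutions/site.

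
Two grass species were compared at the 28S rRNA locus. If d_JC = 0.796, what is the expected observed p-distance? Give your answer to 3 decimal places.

0.491

p = (3/4)(1 − e^(−4d/3)) = 0.75 × (1 − e^(-1.061333)) = 0.75 × (1 − 0.345994) = 0.490505.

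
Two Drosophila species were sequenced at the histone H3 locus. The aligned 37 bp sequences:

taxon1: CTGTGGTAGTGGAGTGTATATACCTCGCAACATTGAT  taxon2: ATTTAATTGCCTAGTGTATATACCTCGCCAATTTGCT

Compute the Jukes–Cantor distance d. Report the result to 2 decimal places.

The sequences differ at 12 of 37 sites, so p = 12/37 ≈ 0.324324.
d = −(3/4) ln(1 − 4p/3) = −0.75 ln(1 − 0.432432) = −0.75 ln(0.567568)
  = −0.75 × (-0.566395) = 0.424796 substitutions/site.

0.42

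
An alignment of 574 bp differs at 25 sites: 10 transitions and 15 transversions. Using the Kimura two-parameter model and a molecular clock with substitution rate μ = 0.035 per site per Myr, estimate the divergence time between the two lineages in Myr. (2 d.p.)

P = 10/574 ≈ 0.017422 and Q = 15/574 ≈ 0.026132.
Under the Kimura two-parameter model, d = −½ ln(1 − 2P − Q) − ¼ ln(1 − 2Q).
1 − 2P − Q = 0.939024, giving −½ ln(0.939024) = 0.031457.
1 − 2Q = 0.947736, giving −¼ ln(0.947736) = 0.013420.
d = 0.031457 + 0.013420 = 0.044877.
Under a molecular clock d = 2μt, so t = d/(2μ) = 0.044877 / (2 × 0.035) = 0.64 Myr.

0.64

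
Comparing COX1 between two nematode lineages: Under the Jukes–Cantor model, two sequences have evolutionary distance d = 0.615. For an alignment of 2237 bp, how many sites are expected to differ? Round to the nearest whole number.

Invert JC69: p = (3/4)(1 − e^(−4d/3)) = 0.75 × (1 − e^(-0.82)) = 0.75 × (1 − 0.440432) = 0.419676.
Expected differing sites = pL ≈ 0.419676 × 2237 = 938.815212 ≈ 939.

939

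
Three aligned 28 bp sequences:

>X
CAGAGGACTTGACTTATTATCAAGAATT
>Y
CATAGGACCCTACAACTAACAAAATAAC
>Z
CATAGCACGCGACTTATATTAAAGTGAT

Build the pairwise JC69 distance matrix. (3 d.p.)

d(X,Y) = 0.824, d(X,Z) = 0.485, d(Y,Z) = 0.556

X–Y: 14/28 sites differ → p = 0.5, d = −0.75 ln(1 − 0.666667) = 0.823960 ≈ 0.824.
X–Z: 10/28 sites differ → p ≈ 0.357143, d = −0.75 ln(1 − 0.476191) = 0.484971 ≈ 0.485.
Y–Z: 11/28 sites differ → p ≈ 0.392857, d = −0.75 ln(1 − 0.523809) = 0.556452 ≈ 0.556.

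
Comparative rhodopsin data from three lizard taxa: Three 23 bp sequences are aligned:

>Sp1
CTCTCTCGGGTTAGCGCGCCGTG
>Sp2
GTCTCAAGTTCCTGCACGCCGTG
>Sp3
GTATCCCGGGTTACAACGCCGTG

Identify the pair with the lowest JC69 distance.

Sp1–Sp2: 9/23 differ, p = 0.391, d = 0.553.
Sp1–Sp3: 6/23 differ, p = 0.261, d = 0.321.
Sp2–Sp3: 10/23 differ, p = 0.435, d = 0.650.
The smallest distance is between Sp1 and Sp3.

Sp1 and Sp3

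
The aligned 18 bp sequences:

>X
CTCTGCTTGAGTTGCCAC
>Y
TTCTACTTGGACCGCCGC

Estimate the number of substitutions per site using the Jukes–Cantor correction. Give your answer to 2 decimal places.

0.55

The sequences differ at 7 of 18 sites (1, 5, 10, 11, 12, 13, 17), so p = 7/18 ≈ 0.388889.
d = −(3/4) ln(1 − 4p/3) = −0.75 ln(1 − 0.518519) = −0.75 ln(0.481481)
  = −0.75 × (-0.730889) = 0.548167 substitutions/site.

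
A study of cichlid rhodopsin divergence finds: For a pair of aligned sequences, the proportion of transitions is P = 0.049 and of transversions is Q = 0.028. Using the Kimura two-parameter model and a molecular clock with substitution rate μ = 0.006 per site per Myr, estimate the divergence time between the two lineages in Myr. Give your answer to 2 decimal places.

6.81

Under the Kimura two-parameter model, d = −½ ln(1 − 2P − Q) − ¼ ln(1 − 2Q).
1 − 2P − Q = 0.874, giving −½ ln(0.874) = 0.067337.
1 − 2Q = 0.944, giving −¼ ln(0.944) = 0.014407.
d = 0.067337 + 0.014407 = 0.081744.
Under a molecular clock d = 2μt, so t = d/(2μ) = 0.081744 / (2 × 0.006) = 6.81 Myr.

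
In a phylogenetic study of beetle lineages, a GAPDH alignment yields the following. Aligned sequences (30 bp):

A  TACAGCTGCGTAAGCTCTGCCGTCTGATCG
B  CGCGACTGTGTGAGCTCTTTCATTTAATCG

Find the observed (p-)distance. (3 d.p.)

The sequences differ at 11 of 30 positions.
p = 11/30 = 0.366666… ≈ 0.367 (to 3 d.p.).

0.367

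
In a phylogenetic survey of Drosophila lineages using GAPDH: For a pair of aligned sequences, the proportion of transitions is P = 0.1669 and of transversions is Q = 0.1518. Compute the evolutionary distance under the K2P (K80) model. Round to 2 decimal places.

0.42

Under the Kimura two-parameter model, d = −½ ln(1 − 2P − Q) − ¼ ln(1 − 2Q).
1 − 2P − Q = 0.5144, giving −½ ln(0.5144) = 0.332377.
1 − 2Q = 0.6964, giving −¼ ln(0.6964) = 0.090458.
d = 0.332377 + 0.090458 = 0.422835.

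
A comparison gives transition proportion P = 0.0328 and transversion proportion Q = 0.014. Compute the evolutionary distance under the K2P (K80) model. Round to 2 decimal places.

0.05

Under the Kimura two-parameter model, d = −½ ln(1 − 2P − Q) − ¼ ln(1 − 2Q).
1 − 2P − Q = 0.9204, giving −½ ln(0.9204) = 0.041473.
1 − 2Q = 0.972, giving −¼ ln(0.972) = 0.007100.
d = 0.041473 + 0.007100 = 0.048573.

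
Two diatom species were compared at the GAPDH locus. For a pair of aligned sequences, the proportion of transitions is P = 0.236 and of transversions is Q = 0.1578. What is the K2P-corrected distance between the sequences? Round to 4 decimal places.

Under the Kimura two-parameter model, d = −½ ln(1 − 2P − Q) − ¼ ln(1 − 2Q).
1 − 2P − Q = 0.3702, giving −½ ln(0.3702) = 0.496856.
1 − 2Q = 0.6844, giving −¼ ln(0.6844) = 0.094803.
d = 0.496856 + 0.094803 = 0.591659.

0.5917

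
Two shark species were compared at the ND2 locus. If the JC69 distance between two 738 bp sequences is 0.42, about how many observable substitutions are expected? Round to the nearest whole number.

237

Invert JC69: p = (3/4)(1 − e^(−4d/3)) = 0.75 × (1 − e^(-0.56)) = 0.75 × (1 − 0.571209) = 0.321593.
Expected differing sites = pL ≈ 0.321593 × 738 = 237.335634 ≈ 237.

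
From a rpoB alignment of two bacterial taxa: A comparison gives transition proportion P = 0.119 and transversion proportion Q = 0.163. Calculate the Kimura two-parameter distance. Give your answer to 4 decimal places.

Under the Kimura two-parameter model, d = −½ ln(1 − 2P − Q) − ¼ ln(1 − 2Q).
1 − 2P − Q = 0.599, giving −½ ln(0.599) = 0.256247.
1 − 2Q = 0.674, giving −¼ ln(0.674) = 0.098631.
d = 0.256247 + 0.098631 = 0.354878.

0.3549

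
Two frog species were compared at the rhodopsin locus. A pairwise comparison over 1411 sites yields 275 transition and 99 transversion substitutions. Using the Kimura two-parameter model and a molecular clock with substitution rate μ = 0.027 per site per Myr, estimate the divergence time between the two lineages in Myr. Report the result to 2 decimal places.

P = 275/1411 ≈ 0.194897 and Q = 99/1411 ≈ 0.070163.
Under the Kimura two-parameter model, d = −½ ln(1 − 2P − Q) − ¼ ln(1 − 2Q).
1 − 2P − Q = 0.540043, giving −½ ln(0.540043) = 0.308053.
1 − 2Q = 0.859674, giving −¼ ln(0.859674) = 0.037801.
d = 0.308053 + 0.037801 = 0.345854.
Under a molecular clock d = 2μt, so t = d/(2μ) = 0.345854 / (2 × 0.027) = 6.40 Myr.

6.40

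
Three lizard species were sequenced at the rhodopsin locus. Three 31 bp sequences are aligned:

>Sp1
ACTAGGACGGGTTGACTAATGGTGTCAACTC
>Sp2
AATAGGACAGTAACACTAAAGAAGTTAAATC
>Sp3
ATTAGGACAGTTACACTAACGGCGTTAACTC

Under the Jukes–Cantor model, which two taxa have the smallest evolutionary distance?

Sp2 and Sp3

Sp1–Sp2: 11/31 differ, p = 0.355, d = 0.481.
Sp1–Sp3: 8/31 differ, p = 0.258, d = 0.316.
Sp2–Sp3: 6/31 differ, p = 0.194, d = 0.224.
The smallest distance is between Sp2 and Sp3.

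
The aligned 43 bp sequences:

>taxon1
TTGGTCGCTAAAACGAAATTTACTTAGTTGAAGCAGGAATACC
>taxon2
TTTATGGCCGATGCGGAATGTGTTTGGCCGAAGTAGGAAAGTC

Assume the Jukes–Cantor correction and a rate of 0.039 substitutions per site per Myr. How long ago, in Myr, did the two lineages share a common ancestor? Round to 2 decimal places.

7.85

The sequences differ at 18 of 43 sites, so p = 18/43 ≈ 0.418605.
d = −(3/4) ln(1 − 4p/3) = −0.75 ln(1 − 0.55814) = −0.75 ln(0.44186)
  = −0.75 × (-0.816762) = 0.612572 substitutions/site.
Under a molecular clock d = 2μt, so t = d/(2μ) = 0.612572 / (2 × 0.039) = 7.85 Myr.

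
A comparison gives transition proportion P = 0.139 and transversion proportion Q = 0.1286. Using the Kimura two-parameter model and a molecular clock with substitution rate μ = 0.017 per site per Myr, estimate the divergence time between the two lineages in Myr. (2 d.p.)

Under the Kimura two-parameter model, d = −½ ln(1 − 2P − Q) − ¼ ln(1 − 2Q).
1 − 2P − Q = 0.5934, giving −½ ln(0.5934) = 0.260943.
1 − 2Q = 0.7428, giving −¼ ln(0.7428) = 0.074332.
d = 0.260943 + 0.074332 = 0.335275.
Under a molecular clock d = 2μt, so t = d/(2μ) = 0.335275 / (2 × 0.017) = 9.86 Myr.

9.86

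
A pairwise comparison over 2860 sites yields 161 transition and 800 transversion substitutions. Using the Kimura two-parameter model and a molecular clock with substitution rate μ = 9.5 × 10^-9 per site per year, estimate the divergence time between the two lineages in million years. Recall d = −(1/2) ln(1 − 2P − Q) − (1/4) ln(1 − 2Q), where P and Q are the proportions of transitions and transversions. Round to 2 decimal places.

P = 161/2860 ≈ 0.056294 and Q = 800/2860 ≈ 0.27972.
Under the Kimura two-parameter model, d = −½ ln(1 − 2P − Q) − ¼ ln(1 − 2Q).
1 − 2P − Q = 0.607692, giving −½ ln(0.607692) = 0.249044.
1 − 2Q = 0.44056, giving −¼ ln(0.44056) = 0.204927.
d = 0.249044 + 0.204927 = 0.453971.
Under a molecular clock d = 2μt, so t = d/(2μ) = 0.453971 / (2 × 9.5 × 10^-9) = 23.89 million years.

23.89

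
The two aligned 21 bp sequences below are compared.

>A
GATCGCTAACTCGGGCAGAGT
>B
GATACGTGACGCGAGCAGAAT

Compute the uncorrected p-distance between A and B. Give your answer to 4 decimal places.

0.3333

The sequences differ at 7 of 21 positions (sites 4, 5, 6, 8, 11, 14, 20).
p = 7/21 = 0.333333… ≈ 0.3333 (to 4 d.p.).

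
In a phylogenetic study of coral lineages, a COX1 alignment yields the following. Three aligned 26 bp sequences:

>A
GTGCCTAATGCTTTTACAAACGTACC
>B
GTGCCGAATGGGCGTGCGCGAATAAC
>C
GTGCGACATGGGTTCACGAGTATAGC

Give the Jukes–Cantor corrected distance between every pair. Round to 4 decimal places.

d(A,B) = 0.7166, d(A,C) = 0.6228, d(B,C) = 0.5393

A–B: 12/26 sites differ → p ≈ 0.461538, d = −0.75 ln(1 − 0.615384) = 0.716632 ≈ 0.7166.
A–C: 11/26 sites differ → p ≈ 0.423077, d = −0.75 ln(1 − 0.564103) = 0.622762 ≈ 0.6228.
B–C: 10/26 sites differ → p ≈ 0.384615, d = −0.75 ln(1 − 0.51282) = 0.539341 ≈ 0.5393.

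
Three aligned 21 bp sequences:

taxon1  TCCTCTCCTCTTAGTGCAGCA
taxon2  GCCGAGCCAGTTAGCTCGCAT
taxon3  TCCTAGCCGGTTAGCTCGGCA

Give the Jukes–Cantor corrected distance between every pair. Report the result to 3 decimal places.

d(taxon1,taxon2) = 1.076, d(taxon1,taxon3) = 0.441, d(taxon2,taxon3) = 0.360

taxon1–taxon2: 12/21 sites differ → p ≈ 0.571429, d = −0.75 ln(1 − 0.761905) = 1.076314 ≈ 1.076.
taxon1–taxon3: 7/21 sites differ → p ≈ 0.333333, d = −0.75 ln(1 − 0.444444) = 0.440839 ≈ 0.441.
taxon2–taxon3: 6/21 sites differ → p ≈ 0.285714, d = −0.75 ln(1 − 0.380952) = 0.359679 ≈ 0.360.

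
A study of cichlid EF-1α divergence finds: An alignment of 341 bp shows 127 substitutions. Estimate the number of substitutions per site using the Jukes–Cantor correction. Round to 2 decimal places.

p = 127/341 ≈ 0.372434.
d = −(3/4) ln(1 − 4p/3) = −0.75 ln(1 − 0.496579) = −0.75 ln(0.503421)
  = −0.75 × (-0.686328) = 0.514746 substitutions/site.

0.51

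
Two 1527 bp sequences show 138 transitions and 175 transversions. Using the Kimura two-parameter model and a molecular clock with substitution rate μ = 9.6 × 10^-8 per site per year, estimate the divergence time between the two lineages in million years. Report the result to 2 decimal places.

P = 138/1527 ≈ 0.090373 and Q = 175/1527 ≈ 0.114604.
Under the Kimura two-parameter model, d = −½ ln(1 − 2P − Q) − ¼ ln(1 − 2Q).
1 − 2P − Q = 0.70465, giving −½ ln(0.70465) = 0.175027.
1 − 2Q = 0.770792, giving −¼ ln(0.770792) = 0.065084.
d = 0.175027 + 0.065084 = 0.240111.
Under a molecular clock d = 2μt, so t = d/(2μ) = 0.240111 / (2 × 9.6 × 10^-8) = 1.25 million years.

1.25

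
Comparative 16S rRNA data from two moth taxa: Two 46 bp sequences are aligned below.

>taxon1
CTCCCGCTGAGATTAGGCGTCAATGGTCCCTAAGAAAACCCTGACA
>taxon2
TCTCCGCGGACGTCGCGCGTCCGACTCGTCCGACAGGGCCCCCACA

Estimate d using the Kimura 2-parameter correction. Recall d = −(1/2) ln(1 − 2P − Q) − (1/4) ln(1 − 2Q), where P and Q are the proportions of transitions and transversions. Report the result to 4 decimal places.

1.1611

Of 46 sites, 15 differences are transitions and 10 are transversions, so P = 15/46 ≈ 0.326087 and Q = 10/46 ≈ 0.217391.
Under the Kimura two-parameter model, d = −½ ln(1 − 2P − Q) − ¼ ln(1 − 2Q).
1 − 2P − Q = 0.130435, giving −½ ln(0.130435) = 1.018440.
1 − 2Q = 0.565218, giving −¼ ln(0.565218) = 0.142636.
d = 1.018440 + 0.142636 = 1.161076.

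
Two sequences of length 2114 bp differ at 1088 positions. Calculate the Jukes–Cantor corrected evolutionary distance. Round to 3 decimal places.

p = 1088/2114 ≈ 0.514664.
d = −(3/4) ln(1 − 4p/3) = −0.75 ln(1 − 0.686219) = −0.75 ln(0.313781)
  = −0.75 × (-1.159060) = 0.869295 substitutions/site.

0.869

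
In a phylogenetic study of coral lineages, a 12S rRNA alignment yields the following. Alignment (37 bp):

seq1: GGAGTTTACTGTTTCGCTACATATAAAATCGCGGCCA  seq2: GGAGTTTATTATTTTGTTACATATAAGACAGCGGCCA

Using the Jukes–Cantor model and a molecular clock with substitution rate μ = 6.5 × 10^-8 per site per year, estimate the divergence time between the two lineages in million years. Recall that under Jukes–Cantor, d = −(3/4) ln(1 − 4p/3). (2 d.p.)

1.68

The sequences differ at 7 of 37 sites (9, 11, 15, 17, 27, 29, 30), so p = 7/37 ≈ 0.189189.
d = −(3/4) ln(1 − 4p/3) = −0.75 ln(1 − 0.252252) = −0.75 ln(0.747748)
  = −0.75 × (-0.290689) = 0.218017 substitutions/site.
Under a molecular clock d = 2μt, so t = d/(2μ) = 0.218017 / (2 × 6.5 × 10^-8) = 1.68 million years.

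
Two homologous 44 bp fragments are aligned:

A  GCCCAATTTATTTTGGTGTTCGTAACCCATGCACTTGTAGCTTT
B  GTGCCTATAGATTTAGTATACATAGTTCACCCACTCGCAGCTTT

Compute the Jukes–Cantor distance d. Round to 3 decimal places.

The sequences differ at 19 of 44 sites, so p = 19/44 ≈ 0.431818.
d = −(3/4) ln(1 − 4p/3) = −0.75 ln(1 − 0.575757) = −0.75 ln(0.424243)
  = −0.75 × (-0.857449) = 0.643087 substitutions/site.

0.643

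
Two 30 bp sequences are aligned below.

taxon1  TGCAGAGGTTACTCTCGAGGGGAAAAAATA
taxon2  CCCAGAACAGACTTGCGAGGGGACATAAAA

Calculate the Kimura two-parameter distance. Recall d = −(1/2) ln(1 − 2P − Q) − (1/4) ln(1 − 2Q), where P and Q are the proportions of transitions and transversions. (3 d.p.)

Of 30 sites, 3 differences are transitions and 8 are transversions, so P = 3/30 = 0.1 and Q = 8/30 ≈ 0.266667.
Under the Kimura two-parameter model, d = −½ ln(1 − 2P − Q) − ¼ ln(1 − 2Q).
1 − 2P − Q = 0.533333, giving −½ ln(0.533333) = 0.314305.
1 − 2Q = 0.466666, giving −¼ ln(0.466666) = 0.190535.
d = 0.314305 + 0.190535 = 0.504840.

0.505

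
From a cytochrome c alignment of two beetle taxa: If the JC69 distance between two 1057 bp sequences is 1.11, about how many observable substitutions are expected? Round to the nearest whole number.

Invert JC69: p = (3/4)(1 − e^(−4d/3)) = 0.75 × (1 − e^(-1.48)) = 0.75 × (1 − 0.227638) = 0.579272.
Expected differing sites = pL ≈ 0.579272 × 1057 = 612.290504 ≈ 612.

612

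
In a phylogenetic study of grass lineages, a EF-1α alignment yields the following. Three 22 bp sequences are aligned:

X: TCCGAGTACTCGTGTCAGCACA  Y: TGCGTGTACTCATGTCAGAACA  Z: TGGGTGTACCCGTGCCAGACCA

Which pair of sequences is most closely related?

X–Y: 4/22 differ, p = 0.182, d = 0.208.
X–Z: 7/22 differ, p = 0.318, d = 0.414.
Y–Z: 5/22 differ, p = 0.227, d = 0.271.
The smallest distance is between X and Y.

X and Y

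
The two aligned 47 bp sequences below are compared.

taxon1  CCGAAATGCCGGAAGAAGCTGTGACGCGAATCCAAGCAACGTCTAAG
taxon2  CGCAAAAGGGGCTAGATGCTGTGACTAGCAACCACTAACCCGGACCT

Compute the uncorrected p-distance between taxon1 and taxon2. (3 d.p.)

0.489

The sequences differ at 23 of 47 positions.
p = 23/47 = 0.489361… ≈ 0.489 (to 3 d.p.).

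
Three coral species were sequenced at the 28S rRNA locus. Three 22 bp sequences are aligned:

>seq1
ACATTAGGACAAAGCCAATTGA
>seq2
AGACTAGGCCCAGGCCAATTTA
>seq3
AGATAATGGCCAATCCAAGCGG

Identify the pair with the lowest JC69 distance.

seq1 and seq2

seq1–seq2: 6/22 differ, p = 0.273, d = 0.339.
seq1–seq3: 9/22 differ, p = 0.409, d = 0.591.
seq2–seq3: 10/22 differ, p = 0.455, d = 0.699.
The smallest distance is between seq1 and seq2.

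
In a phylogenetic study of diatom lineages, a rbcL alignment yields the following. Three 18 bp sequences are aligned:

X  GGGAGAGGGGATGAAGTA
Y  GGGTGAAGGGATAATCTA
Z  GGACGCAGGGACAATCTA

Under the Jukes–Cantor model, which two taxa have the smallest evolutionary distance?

Y and Z

X–Y: 5/18 differ, p = 0.278, d = 0.347.
X–Z: 8/18 differ, p = 0.444, d = 0.673.
Y–Z: 4/18 differ, p = 0.222, d = 0.264.
The smallest distance is between Y and Z.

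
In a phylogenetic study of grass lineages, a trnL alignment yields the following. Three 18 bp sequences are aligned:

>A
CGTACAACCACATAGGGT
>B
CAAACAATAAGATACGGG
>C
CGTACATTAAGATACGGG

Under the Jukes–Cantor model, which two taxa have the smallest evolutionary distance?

A–B: 7/18 differ, p = 0.389, d = 0.548.
A–C: 6/18 differ, p = 0.333, d = 0.441.
B–C: 3/18 differ, p = 0.167, d = 0.188.
The smallest distance is between B and C.

B and C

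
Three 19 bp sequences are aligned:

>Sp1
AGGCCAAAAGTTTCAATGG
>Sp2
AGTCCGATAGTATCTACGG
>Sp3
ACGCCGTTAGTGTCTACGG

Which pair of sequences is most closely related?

Sp2 and Sp3

Sp1–Sp2: 6/19 differ, p = 0.316, d = 0.410.
Sp1–Sp3: 7/19 differ, p = 0.368, d = 0.507.
Sp2–Sp3: 4/19 differ, p = 0.211, d = 0.247.
The smallest distance is between Sp2 and Sp3.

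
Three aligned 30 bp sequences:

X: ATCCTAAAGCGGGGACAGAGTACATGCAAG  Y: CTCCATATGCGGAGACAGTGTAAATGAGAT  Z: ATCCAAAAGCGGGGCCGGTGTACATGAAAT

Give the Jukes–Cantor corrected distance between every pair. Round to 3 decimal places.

X–Y: 10/30 sites differ → p ≈ 0.333333, d = −0.75 ln(1 − 0.444444) = 0.440839 ≈ 0.441.
X–Z: 6/30 sites differ → p = 0.2, d = −0.75 ln(1 − 0.266667) = 0.232617 ≈ 0.233.
Y–Z: 8/30 sites differ → p ≈ 0.266667, d = −0.75 ln(1 − 0.355556) = 0.329526 ≈ 0.330.

d(X,Y) = 0.441, d(X,Z) = 0.233, d(Y,Z) = 0.330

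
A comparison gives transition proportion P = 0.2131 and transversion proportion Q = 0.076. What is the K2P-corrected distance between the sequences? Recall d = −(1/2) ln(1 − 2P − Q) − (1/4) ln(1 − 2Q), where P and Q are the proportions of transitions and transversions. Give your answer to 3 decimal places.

Under the Kimura two-parameter model, d = −½ ln(1 − 2P − Q) − ¼ ln(1 − 2Q).
1 − 2P − Q = 0.4978, giving −½ ln(0.4978) = 0.348778.
1 − 2Q = 0.848, giving −¼ ln(0.848) = 0.041219.
d = 0.348778 + 0.041219 = 0.389997.

0.390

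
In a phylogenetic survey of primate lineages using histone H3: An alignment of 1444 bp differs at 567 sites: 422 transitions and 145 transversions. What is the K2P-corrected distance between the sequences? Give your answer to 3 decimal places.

0.633

P = 422/1444 ≈ 0.292244 and Q = 145/1444 ≈ 0.100416.
Under the Kimura two-parameter model, d = −½ ln(1 − 2P − Q) − ¼ ln(1 − 2Q).
1 − 2P − Q = 0.315096, giving −½ ln(0.315096) = 0.577439.
1 − 2Q = 0.799168, giving −¼ ln(0.799168) = 0.056046.
d = 0.577439 + 0.056046 = 0.633485.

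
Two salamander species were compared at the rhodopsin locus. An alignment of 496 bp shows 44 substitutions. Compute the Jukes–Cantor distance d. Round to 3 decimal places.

0.094

p = 44/496 ≈ 0.08871.
d = −(3/4) ln(1 − 4p/3) = −0.75 ln(1 − 0.11828) = −0.75 ln(0.88172)
  = −0.75 × (-0.125881) = 0.094411 substitutions/site.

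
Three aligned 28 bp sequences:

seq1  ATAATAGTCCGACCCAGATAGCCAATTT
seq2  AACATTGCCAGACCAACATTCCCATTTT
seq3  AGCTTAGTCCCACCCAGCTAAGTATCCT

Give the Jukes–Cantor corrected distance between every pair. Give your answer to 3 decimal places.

seq1–seq2: 10/28 sites differ → p ≈ 0.357143, d = −0.75 ln(1 − 0.476191) = 0.484971 ≈ 0.485.
seq1–seq3: 11/28 sites differ → p ≈ 0.392857, d = −0.75 ln(1 − 0.523809) = 0.556452 ≈ 0.556.
seq2–seq3: 15/28 sites differ → p ≈ 0.535714, d = −0.75 ln(1 − 0.714285) = 0.939570 ≈ 0.940.

d(seq1,seq2) = 0.485, d(seq1,seq3) = 0.556, d(seq2,seq3) = 0.940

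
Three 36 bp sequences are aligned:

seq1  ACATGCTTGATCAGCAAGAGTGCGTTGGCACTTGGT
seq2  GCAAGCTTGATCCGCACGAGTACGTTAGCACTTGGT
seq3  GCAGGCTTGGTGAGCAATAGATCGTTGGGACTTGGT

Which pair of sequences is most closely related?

seq1 and seq2

seq1–seq2: 6/36 differ, p = 0.167, d = 0.188.
seq1–seq3: 8/36 differ, p = 0.222, d = 0.264.
seq2–seq3: 10/36 differ, p = 0.278, d = 0.347.
The smallest distance is between seq1 and seq2.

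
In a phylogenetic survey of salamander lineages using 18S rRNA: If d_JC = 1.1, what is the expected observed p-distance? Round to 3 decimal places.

p = (3/4)(1 − e^(−4d/3)) = 0.75 × (1 − e^(-1.466667)) = 0.75 × (1 − 0.230693) = 0.576980.

0.577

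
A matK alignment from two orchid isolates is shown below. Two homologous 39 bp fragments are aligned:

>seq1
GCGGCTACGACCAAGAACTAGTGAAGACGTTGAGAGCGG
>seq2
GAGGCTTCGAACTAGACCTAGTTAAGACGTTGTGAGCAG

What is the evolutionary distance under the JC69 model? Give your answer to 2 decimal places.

The sequences differ at 8 of 39 sites (2, 7, 11, 13, 17, 23, 33, 38), so p = 8/39 ≈ 0.205128.
d = −(3/4) ln(1 − 4p/3) = −0.75 ln(1 − 0.273504) = −0.75 ln(0.726496)
  = −0.75 × (-0.319522) = 0.239642 substitutions/site.

0.24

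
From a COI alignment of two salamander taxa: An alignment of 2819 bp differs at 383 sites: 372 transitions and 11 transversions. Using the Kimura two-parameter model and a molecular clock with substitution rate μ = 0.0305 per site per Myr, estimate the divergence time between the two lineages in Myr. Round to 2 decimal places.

2.59

P = 372/2819 ≈ 0.131962 and Q = 11/2819 ≈ 0.003902.
Under the Kimura two-parameter model, d = −½ ln(1 − 2P − Q) − ¼ ln(1 − 2Q).
1 − 2P − Q = 0.732174, giving −½ ln(0.732174) = 0.155869.
1 − 2Q = 0.992196, giving −¼ ln(0.992196) = 0.001959.
d = 0.155869 + 0.001959 = 0.157828.
Under a molecular clock d = 2μt, so t = d/(2μ) = 0.157828 / (2 × 0.0305) = 2.59 Myr.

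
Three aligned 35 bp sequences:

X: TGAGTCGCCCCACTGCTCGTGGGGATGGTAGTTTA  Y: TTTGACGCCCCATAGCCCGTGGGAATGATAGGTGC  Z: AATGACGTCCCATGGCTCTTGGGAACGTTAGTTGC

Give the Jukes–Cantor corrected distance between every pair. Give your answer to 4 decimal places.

d(X,Y) = 0.4073, d(X,Z) = 0.5128, d(Y,Z) = 0.3149

X–Y: 11/35 sites differ → p ≈ 0.314286, d = −0.75 ln(1 − 0.419048) = 0.407315 ≈ 0.4073.
X–Z: 13/35 sites differ → p ≈ 0.371429, d = −0.75 ln(1 − 0.495239) = 0.512753 ≈ 0.5128.
Y–Z: 9/35 sites differ → p ≈ 0.257143, d = −0.75 ln(1 − 0.342857) = 0.314890 ≈ 0.3149.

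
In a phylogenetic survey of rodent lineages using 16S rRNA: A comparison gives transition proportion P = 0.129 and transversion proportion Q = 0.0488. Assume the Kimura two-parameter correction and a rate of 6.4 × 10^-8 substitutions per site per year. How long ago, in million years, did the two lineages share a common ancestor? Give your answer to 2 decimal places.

1.63

Under the Kimura two-parameter model, d = −½ ln(1 − 2P − Q) − ¼ ln(1 − 2Q).
1 − 2P − Q = 0.6932, giving −½ ln(0.6932) = 0.183218.
1 − 2Q = 0.9024, giving −¼ ln(0.9024) = 0.025674.
d = 0.183218 + 0.025674 = 0.208892.
Under a molecular clock d = 2μt, so t = d/(2μ) = 0.208892 / (2 × 6.4 × 10^-8) = 1.63 million years.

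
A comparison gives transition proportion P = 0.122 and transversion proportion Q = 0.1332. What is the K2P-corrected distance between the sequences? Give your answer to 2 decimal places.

0.31

Under the Kimura two-parameter model, d = −½ ln(1 − 2P − Q) − ¼ ln(1 − 2Q).
1 − 2P − Q = 0.6228, giving −½ ln(0.6228) = 0.236765.
1 − 2Q = 0.7336, giving −¼ ln(0.7336) = 0.077448.
d = 0.236765 + 0.077448 = 0.314213.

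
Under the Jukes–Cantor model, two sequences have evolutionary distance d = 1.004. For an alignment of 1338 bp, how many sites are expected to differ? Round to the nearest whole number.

Invert JC69: p = (3/4)(1 − e^(−4d/3)) = 0.75 × (1 − e^(-1.338667)) = 0.75 × (1 − 0.262195) = 0.553354.
Expected differing sites = pL ≈ 0.553354 × 1338 = 740.387652 ≈ 740.

740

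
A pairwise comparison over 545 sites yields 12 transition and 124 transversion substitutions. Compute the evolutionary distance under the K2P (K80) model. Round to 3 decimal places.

P = 12/545 ≈ 0.022018 and Q = 124/545 ≈ 0.227523.
Under the Kimura two-parameter model, d = −½ ln(1 − 2P − Q) − ¼ ln(1 − 2Q).
1 − 2P − Q = 0.728441, giving −½ ln(0.728441) = 0.158424.
1 − 2Q = 0.544954, giving −¼ ln(0.544954) = 0.151763.
d = 0.158424 + 0.151763 = 0.310187.

0.310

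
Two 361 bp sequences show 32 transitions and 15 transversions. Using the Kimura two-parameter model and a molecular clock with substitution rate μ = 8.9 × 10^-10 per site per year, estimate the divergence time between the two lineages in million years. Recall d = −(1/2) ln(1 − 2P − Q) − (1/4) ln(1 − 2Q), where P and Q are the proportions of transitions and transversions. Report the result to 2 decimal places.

81.56

P = 32/361 ≈ 0.088643 and Q = 15/361 ≈ 0.041551.
Under the Kimura two-parameter model, d = −½ ln(1 − 2P − Q) − ¼ ln(1 − 2Q).
1 − 2P − Q = 0.781163, giving −½ ln(0.781163) = 0.123486.
1 − 2Q = 0.916898, giving −¼ ln(0.916898) = 0.021690.
d = 0.123486 + 0.021690 = 0.145176.
Under a molecular clock d = 2μt, so t = d/(2μ) = 0.145176 / (2 × 8.9 × 10^-10) = 81.56 million years.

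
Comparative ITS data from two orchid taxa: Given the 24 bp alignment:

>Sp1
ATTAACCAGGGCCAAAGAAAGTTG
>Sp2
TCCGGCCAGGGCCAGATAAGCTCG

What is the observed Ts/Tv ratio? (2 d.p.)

Transitions are A↔G and C↔T; transversions are all other mismatches.
Transitions: 7. Transversions: 3.
R = 7/3 = 2.333333… ≈ 2.33 (to 2 d.p.).

2.33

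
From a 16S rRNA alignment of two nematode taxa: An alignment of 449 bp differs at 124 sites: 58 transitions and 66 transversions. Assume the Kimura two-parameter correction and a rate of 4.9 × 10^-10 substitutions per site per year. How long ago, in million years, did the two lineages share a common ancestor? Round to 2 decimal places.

P = 58/449 ≈ 0.129176 and Q = 66/449 ≈ 0.146993.
Under the Kimura two-parameter model, d = −½ ln(1 − 2P − Q) − ¼ ln(1 − 2Q).
1 − 2P − Q = 0.594655, giving −½ ln(0.594655) = 0.259887.
1 − 2Q = 0.706014, giving −¼ ln(0.706014) = 0.087030.
d = 0.259887 + 0.087030 = 0.346917.
Under a molecular clock d = 2μt, so t = d/(2μ) = 0.346917 / (2 × 4.9 × 10^-10) = 354.00 million years.

354.00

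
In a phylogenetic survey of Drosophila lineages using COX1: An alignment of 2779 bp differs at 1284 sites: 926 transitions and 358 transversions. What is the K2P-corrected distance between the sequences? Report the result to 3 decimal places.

P = 926/2779 ≈ 0.333213 and Q = 358/2779 ≈ 0.128823.
Under the Kimura two-parameter model, d = −½ ln(1 − 2P − Q) − ¼ ln(1 − 2Q).
1 − 2P − Q = 0.204751, giving −½ ln(0.204751) = 0.792980.
1 − 2Q = 0.742354, giving −¼ ln(0.742354) = 0.074482.
d = 0.792980 + 0.074482 = 0.867462.

0.867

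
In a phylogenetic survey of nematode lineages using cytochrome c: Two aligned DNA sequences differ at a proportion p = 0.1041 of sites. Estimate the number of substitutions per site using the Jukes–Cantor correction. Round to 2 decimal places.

d = −(3/4) ln(1 − 4p/3) = −0.75 ln(1 − 0.1388) = −0.75 ln(0.8612)
  = −0.75 × (-0.149429) = 0.112072 substitutions/site.

0.11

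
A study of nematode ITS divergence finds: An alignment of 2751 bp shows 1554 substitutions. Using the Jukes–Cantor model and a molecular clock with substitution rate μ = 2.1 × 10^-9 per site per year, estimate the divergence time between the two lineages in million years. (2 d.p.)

249.84

p = 1554/2751 ≈ 0.564885.
d = −(3/4) ln(1 − 4p/3) = −0.75 ln(1 − 0.75318) = −0.75 ln(0.24682)
  = −0.75 × (-1.399096) = 1.049322 substitutions/site.
Under a molecular clock d = 2μt, so t = d/(2μ) = 1.049322 / (2 × 2.1 × 10^-9) = 249.84 million years.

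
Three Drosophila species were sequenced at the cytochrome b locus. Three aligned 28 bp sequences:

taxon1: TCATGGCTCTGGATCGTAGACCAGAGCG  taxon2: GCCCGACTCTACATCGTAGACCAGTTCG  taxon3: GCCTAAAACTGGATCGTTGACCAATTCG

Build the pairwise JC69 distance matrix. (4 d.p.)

taxon1–taxon2: 8/28 sites differ → p ≈ 0.285714, d = −0.75 ln(1 − 0.380952) = 0.359679 ≈ 0.3597.
taxon1–taxon3: 10/28 sites differ → p ≈ 0.357143, d = −0.75 ln(1 − 0.476191) = 0.484971 ≈ 0.4850.
taxon2–taxon3: 8/28 sites differ → p ≈ 0.285714, d = −0.75 ln(1 − 0.380952) = 0.359679 ≈ 0.3597.

d(taxon1,taxon2) = 0.3597, d(taxon1,taxon3) = 0.4850, d(taxon2,taxon3) = 0.3597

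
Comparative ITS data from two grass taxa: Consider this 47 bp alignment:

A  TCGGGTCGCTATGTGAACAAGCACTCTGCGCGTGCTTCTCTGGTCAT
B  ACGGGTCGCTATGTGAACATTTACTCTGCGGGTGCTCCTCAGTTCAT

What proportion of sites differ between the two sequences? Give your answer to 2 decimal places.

The sequences differ at 8 of 47 positions (sites 1, 20, 21, 22, 31, 37, 41, 43).
p = 8/47 = 0.170212… ≈ 0.17 (to 2 d.p.).

0.17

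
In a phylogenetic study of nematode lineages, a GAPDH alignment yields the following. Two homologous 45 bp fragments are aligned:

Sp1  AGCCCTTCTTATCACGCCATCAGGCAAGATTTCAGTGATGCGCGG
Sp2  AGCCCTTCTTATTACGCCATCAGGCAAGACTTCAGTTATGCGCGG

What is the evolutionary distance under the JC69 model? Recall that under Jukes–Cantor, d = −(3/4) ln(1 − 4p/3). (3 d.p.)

0.070

The sequences differ at 3 of 45 sites (13, 30, 37), so p = 3/45 ≈ 0.066667.
d = −(3/4) ln(1 − 4p/3) = −0.75 ln(1 − 0.088889) = −0.75 ln(0.911111)
  = −0.75 × (-0.093091) = 0.069818 substitutions/site.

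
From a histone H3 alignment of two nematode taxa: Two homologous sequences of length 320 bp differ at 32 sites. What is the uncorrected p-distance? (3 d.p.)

0.100

p = 32/320 = 0.100.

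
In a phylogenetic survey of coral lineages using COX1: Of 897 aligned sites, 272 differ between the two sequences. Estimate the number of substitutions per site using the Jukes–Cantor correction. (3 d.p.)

p = 272/897 ≈ 0.303233.
d = −(3/4) ln(1 − 4p/3) = −0.75 ln(1 − 0.404311) = −0.75 ln(0.595689)
  = −0.75 × (-0.518037) = 0.388528 substitutions/site.

0.389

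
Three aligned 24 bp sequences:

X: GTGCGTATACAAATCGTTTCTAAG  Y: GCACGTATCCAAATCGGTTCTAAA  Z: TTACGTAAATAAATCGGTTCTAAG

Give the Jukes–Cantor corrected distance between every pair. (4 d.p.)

X–Y: 5/24 sites differ → p ≈ 0.208333, d = −0.75 ln(1 − 0.277777) = 0.244066 ≈ 0.2441.
X–Z: 5/24 sites differ → p ≈ 0.208333, d = −0.75 ln(1 − 0.277777) = 0.244066 ≈ 0.2441.
Y–Z: 6/24 sites differ → p = 0.25, d = −0.75 ln(1 − 0.333333) = 0.304098 ≈ 0.3041.

d(X,Y) = 0.2441, d(X,Z) = 0.2441, d(Y,Z) = 0.3041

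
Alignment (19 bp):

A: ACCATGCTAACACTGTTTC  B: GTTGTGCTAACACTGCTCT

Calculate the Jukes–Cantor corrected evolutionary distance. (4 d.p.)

0.5068

The sequences differ at 7 of 19 sites (1, 2, 3, 4, 16, 18, 19), so p = 7/19 ≈ 0.368421.
d = −(3/4) ln(1 − 4p/3) = −0.75 ln(1 − 0.491228) = −0.75 ln(0.508772)
  = −0.75 × (-0.675755) = 0.506816 substitutions/site.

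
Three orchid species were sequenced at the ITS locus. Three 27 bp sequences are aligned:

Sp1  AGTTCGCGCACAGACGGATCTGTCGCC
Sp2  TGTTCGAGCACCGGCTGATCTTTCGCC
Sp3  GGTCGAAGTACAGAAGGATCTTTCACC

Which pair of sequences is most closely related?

Sp1–Sp2: 6/27 differ, p = 0.222, d = 0.264.
Sp1–Sp3: 9/27 differ, p = 0.333, d = 0.441.
Sp2–Sp3: 10/27 differ, p = 0.370, d = 0.511.
The smallest distance is between Sp1 and Sp2.

Sp1 and Sp2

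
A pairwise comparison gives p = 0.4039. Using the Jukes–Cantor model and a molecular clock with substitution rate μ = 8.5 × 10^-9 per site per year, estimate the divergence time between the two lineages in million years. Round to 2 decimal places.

34.12

d = −(3/4) ln(1 − 4p/3) = −0.75 ln(1 − 0.538533) = −0.75 ln(0.461467)
  = −0.75 × (-0.773345) = 0.580009 substitutions/site.
Under a molecular clock d = 2μt, so t = d/(2μ) = 0.580009 / (2 × 8.5 × 10^-9) = 34.12 million years.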